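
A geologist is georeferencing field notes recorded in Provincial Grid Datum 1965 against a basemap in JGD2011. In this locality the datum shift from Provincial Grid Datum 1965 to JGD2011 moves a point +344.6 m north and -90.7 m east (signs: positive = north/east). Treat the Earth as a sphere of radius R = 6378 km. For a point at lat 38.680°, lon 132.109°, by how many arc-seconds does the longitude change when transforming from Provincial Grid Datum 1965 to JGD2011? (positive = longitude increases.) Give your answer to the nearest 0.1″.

Δλ = -3.8″

At latitude 38.680°, cos φ = 0.780649.
One radian of longitude at latitude φ spans R cos φ, so Δλ = ΔE / (R cos φ) = -90.7 / (6378000 × 0.780649) = -1.8217e-05 rad = -3.757″.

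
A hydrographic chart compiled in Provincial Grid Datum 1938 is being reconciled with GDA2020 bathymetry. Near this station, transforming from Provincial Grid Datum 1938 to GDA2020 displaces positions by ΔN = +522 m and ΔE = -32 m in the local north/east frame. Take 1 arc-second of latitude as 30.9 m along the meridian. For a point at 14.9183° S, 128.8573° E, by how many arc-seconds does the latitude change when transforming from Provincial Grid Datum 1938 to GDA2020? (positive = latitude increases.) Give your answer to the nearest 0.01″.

Δφ = 16.89″

1″ of latitude = 30.90 m, so Δφ = 522.0 / 30.90 = 16.893″.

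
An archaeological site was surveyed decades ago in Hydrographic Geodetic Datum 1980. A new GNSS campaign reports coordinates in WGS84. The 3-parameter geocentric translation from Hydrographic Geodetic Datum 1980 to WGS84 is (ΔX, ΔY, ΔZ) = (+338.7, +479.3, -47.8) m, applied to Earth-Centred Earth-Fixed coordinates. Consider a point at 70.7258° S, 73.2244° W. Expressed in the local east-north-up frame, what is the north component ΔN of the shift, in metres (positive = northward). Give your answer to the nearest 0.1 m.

ΔN = -356.7 m

The local north axis is (−sin φ cos λ, −sin φ sin λ, cos φ), giving ΔN = 92.278 − 433.181 − 15.778 = -356.68 m.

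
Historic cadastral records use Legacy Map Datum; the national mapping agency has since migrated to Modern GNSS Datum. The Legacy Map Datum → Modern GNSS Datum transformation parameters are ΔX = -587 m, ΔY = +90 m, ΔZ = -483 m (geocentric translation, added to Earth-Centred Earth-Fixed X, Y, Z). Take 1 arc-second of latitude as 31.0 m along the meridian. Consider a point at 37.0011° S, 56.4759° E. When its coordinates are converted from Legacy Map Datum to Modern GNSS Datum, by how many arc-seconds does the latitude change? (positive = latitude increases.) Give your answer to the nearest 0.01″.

sin φ = -0.601830, cos φ = 0.798624, sin λ = 0.833654, cos λ = 0.552288.
North component: ΔN = −sin φ cos λ·ΔX − sin φ sin λ·ΔY + cos φ·ΔZ = −(-0.601830)(0.552288)(-587) − (-0.601830)(0.833654)(90) + (0.798624)(-483) = -535.69 m.
1° of latitude spans 3600 × 31.00 = 111600 m, so Δφ = -535.69 / 111600 × 3600 = -17.280″.

Δφ = -17.28″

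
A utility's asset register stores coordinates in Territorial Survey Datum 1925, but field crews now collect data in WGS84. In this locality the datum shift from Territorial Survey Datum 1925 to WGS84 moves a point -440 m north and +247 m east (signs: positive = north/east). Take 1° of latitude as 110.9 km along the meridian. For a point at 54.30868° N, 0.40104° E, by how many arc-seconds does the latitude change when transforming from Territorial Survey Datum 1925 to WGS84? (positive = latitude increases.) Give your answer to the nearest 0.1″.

Δφ = -14.3″

1° of latitude = 110.9 km, so Δφ = -440.0 / 110900 = -0.0039675° = -14.283″.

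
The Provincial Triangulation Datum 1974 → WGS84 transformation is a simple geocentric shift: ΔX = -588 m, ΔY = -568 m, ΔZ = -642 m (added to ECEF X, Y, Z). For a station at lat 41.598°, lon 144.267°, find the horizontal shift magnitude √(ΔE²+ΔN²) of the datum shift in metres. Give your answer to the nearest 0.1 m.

989.9 m

The local east axis at (φ, λ) is (−sin λ, cos λ, 0), so ΔE = −sin(144.267°)·(-588) + cos(144.267°)·(-568) = 804.47 m.
The local north axis is (−sin φ cos λ, −sin φ sin λ, cos φ), giving ΔN = -316.884 + 220.227 − 480.101 = -576.76 m.
Horizontal magnitude = √(ΔE² + ΔN²) = √(804.47² + (-576.76)²) = 989.86 m.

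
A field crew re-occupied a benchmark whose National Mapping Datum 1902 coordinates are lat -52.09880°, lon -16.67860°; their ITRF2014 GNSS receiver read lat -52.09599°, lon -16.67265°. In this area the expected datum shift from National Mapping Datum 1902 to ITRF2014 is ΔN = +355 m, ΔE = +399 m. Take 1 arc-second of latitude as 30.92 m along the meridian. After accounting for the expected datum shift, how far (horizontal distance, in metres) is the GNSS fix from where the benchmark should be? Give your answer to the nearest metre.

43 m

Observed coordinate differences: Δφ = +0.00281°, Δλ = +0.00595°.
Converting to metres (1° lat = 111312 m, cos φ = 0.614302): observed ΔN = 312.8 m, observed ΔE = 406.9 m.
Subtracting the expected shift leaves a residual of 312.8 − (355) = -42.2 m north and 406.9 − (399) = 7.9 m east.
Residual distance = √((-42.2)² + 7.9²) = 42.9 m.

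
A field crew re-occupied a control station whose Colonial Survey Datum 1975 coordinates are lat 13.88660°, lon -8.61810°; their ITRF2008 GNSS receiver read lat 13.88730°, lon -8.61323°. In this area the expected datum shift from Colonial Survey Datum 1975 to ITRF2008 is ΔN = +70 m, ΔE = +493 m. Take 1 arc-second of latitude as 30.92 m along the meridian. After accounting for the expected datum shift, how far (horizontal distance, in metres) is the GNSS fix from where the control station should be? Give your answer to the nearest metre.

Observed coordinate differences: Δφ = +0.00070°, Δλ = +0.00487°.
Converting to metres (1° lat = 111312 m, cos φ = 0.970773): observed ΔN = 77.9 m, observed ΔE = 526.2 m.
Subtracting the expected shift leaves a residual of 77.9 − (70) = 7.9 m north and 526.2 − (493) = 33.2 m east.
Residual distance = √(7.9² + 33.2²) = 34.2 m.

34 m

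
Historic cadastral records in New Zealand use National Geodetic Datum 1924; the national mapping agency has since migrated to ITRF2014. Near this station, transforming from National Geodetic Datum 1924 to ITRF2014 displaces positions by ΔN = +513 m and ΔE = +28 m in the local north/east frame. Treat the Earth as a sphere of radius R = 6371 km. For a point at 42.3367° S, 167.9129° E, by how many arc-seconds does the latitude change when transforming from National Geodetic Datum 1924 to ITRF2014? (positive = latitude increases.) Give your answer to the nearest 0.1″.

On a sphere of radius R, 1 rad of latitude = R, so Δφ = ΔN / R = 513.0 / 6371000 = 8.0521e-05 rad = 16.609″.

Δφ = 16.6″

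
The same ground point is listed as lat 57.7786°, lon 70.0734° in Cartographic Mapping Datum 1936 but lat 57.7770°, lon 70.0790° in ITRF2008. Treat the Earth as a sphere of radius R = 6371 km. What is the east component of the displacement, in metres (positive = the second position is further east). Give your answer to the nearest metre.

Δφ = 57.7770° − 57.7786° = -0.0016°; Δλ = 70.0790° − 70.0734° = +0.0056°.
1° along a meridian = πR/180 = 111195 m.
ΔN = Δφ × 111195 = -177.9 m; ΔE = Δλ × 111195 × cos(57.7786°) = +0.0056 × 111195 × 0.533192 = 332.0 m.

ΔE = 332 m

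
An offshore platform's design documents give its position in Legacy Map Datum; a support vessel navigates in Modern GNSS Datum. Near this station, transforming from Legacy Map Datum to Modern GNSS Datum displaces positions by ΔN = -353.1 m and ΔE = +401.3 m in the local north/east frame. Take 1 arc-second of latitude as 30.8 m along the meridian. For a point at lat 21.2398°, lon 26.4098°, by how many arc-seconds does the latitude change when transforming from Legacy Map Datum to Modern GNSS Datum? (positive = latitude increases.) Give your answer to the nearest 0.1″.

1″ of latitude = 30.80 m, so Δφ = -353.1 / 30.80 = -11.464″.

Δφ = -11.5″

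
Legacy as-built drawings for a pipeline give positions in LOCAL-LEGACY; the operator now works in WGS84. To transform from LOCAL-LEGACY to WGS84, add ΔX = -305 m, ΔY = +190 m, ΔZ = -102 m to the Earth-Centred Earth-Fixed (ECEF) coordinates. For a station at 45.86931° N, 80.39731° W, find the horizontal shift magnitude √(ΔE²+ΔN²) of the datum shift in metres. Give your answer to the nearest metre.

The local east axis at (φ, λ) is (−sin λ, cos λ, 0), so ΔE = −sin(-80.39731°)·(-305) + cos(-80.39731°)·190 = -269.03 m.
The local north axis is (−sin φ cos λ, −sin φ sin λ, cos φ), giving ΔN = 36.518 + 134.462 − 71.022 = 99.96 m.
Horizontal magnitude = √(ΔE² + ΔN²) = √((-269.03)² + 99.96²) = 287.00 m.

287 m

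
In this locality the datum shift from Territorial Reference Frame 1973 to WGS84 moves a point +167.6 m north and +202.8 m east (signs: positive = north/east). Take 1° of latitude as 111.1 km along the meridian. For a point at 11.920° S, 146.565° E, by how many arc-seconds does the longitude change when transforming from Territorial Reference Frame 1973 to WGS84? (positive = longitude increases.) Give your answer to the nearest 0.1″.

Δλ = 6.7″

At latitude -11.920°, cos φ = 0.978437.
1° of longitude at this latitude = 111.1 × cos φ = 108.70 km, so Δλ = 202.8 / 108704.3 = 0.0018656° = 6.716″.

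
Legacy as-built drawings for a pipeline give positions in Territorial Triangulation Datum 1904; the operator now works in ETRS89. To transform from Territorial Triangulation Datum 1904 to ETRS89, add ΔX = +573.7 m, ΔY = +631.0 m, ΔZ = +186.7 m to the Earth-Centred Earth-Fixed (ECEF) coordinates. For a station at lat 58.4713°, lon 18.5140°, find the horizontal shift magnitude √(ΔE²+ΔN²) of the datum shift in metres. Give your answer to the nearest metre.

The local east axis at (φ, λ) is (−sin λ, cos λ, 0), so ΔE = −sin(18.5140°)·573.7 + cos(18.5140°)·631.0 = 416.17 m.
The local north axis is (−sin φ cos λ, −sin φ sin λ, cos φ), giving ΔN = -463.701 − 170.787 + 97.630 = -536.86 m.
Horizontal magnitude = √(ΔE² + ΔN²) = √(416.17² + (-536.86)²) = 679.28 m.

679 m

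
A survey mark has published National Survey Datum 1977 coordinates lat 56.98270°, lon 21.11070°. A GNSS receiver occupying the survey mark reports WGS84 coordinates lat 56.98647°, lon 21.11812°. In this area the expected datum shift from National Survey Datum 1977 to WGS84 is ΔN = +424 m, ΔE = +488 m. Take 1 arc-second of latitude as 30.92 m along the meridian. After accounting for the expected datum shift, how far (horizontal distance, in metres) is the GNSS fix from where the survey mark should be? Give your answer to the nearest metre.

38 m

Observed coordinate differences: Δφ = +0.00377°, Δλ = +0.00742°.
Converting to metres (1° lat = 111312 m, cos φ = 0.544892): observed ΔN = 419.6 m, observed ΔE = 450.0 m.
Subtracting the expected shift leaves a residual of 419.6 − (424) = -4.4 m north and 450.0 − (488) = -38.0 m east.
Residual distance = √((-4.4)² + (-38.0)²) = 38.2 m.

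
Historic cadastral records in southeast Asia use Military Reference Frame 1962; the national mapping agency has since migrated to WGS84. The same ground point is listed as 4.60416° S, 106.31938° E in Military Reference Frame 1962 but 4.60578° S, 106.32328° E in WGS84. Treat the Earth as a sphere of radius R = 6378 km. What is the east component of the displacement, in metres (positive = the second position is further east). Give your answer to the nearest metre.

Δφ = -4.60578° − -4.60416° = -0.00162°; Δλ = 106.32328° − 106.31938° = +0.00390°.
1° along a meridian = πR/180 = 111317 m.
ΔN = Δφ × 111317 = -180.3 m; ΔE = Δλ × 111317 × cos(-4.60416°) = +0.00390 × 111317 × 0.996773 = 432.7 m.

ΔE = 433 m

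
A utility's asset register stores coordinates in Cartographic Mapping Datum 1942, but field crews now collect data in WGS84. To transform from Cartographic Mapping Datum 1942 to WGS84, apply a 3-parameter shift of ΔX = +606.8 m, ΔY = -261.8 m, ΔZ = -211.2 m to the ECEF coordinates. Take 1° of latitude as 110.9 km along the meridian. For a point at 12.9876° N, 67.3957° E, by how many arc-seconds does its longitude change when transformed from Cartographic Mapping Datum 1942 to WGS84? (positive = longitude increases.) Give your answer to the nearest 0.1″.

sin φ = 0.224740, cos φ = 0.974419, sin λ = 0.923181, cos λ = 0.384365.
East component: ΔE = −sin λ·ΔX + cos λ·ΔY = −(0.923181)(606.8) + (0.384365)(-261.8) = -660.81 m.
1° of latitude spans 110900 m; at latitude φ, 1° of longitude spans that × cos φ = 108063.0 m, so Δλ = -660.81 / 108063.0 × 3600 = -22.014″.

Δλ = -22.0″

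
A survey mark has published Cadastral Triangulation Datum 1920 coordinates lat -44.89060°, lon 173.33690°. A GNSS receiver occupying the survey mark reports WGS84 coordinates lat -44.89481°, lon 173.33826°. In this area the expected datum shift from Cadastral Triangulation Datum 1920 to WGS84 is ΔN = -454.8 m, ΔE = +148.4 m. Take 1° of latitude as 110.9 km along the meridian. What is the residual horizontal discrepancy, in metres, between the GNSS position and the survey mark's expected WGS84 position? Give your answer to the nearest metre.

43 m

Observed coordinate differences: Δφ = -0.00421°, Δλ = +0.00136°.
Converting to metres (1° lat = 110900 m, cos φ = 0.708456): observed ΔN = -466.9 m, observed ΔE = 106.9 m.
Subtracting the expected shift leaves a residual of -466.9 − (-454.8) = -12.1 m north and 106.9 − (148.4) = -41.5 m east.
Residual distance = √((-12.1)² + (-41.5)²) = 43.3 m.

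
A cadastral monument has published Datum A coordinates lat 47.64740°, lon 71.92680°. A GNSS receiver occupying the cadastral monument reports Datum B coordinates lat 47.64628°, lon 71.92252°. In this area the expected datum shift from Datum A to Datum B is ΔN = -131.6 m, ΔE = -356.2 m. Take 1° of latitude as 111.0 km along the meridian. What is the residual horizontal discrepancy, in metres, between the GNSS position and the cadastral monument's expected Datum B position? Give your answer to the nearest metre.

Observed coordinate differences: Δφ = -0.00112°, Δλ = -0.00428°.
Converting to metres (1° lat = 111000 m, cos φ = 0.673691): observed ΔN = -124.3 m, observed ΔE = -320.1 m.
Subtracting the expected shift leaves a residual of -124.3 − (-131.6) = 7.3 m north and -320.1 − (-356.2) = 36.1 m east.
Residual distance = √(7.3² + 36.1²) = 36.9 m.

37 m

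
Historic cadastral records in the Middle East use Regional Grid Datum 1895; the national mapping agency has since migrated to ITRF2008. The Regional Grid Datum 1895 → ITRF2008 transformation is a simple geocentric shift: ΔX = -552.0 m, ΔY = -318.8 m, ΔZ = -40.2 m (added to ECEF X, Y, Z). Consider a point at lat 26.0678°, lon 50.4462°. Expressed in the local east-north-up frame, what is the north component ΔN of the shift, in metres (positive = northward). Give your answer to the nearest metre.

At φ = 26.0678°, λ = 50.4462°: sin φ = 0.439434, cos φ = 0.898275, sin λ = 0.771027, cos λ = 0.636802.
ΔN = −sin φ cos λ·ΔX − sin φ sin λ·ΔY + cos φ·ΔZ = −(0.439434)(0.636802)(-552.0) − (0.439434)(0.771027)(-318.8) + (0.898275)(-40.2) = 226.37 m.

ΔN = 226 m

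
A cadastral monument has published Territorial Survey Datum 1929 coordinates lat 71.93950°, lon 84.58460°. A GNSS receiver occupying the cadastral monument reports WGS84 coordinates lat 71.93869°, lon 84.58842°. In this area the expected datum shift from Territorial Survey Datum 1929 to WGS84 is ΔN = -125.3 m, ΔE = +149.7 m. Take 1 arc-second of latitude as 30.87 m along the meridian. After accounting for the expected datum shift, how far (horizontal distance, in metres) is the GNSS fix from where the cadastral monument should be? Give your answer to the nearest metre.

Observed coordinate differences: Δφ = -0.00081°, Δλ = +0.00382°.
Converting to metres (1° lat = 111132 m, cos φ = 0.310021): observed ΔN = -90.0 m, observed ΔE = 131.6 m.
Subtracting the expected shift leaves a residual of -90.0 − (-125.3) = 35.3 m north and 131.6 − (149.7) = -18.1 m east.
Residual distance = √(35.3² + (-18.1)²) = 39.6 m.

40 m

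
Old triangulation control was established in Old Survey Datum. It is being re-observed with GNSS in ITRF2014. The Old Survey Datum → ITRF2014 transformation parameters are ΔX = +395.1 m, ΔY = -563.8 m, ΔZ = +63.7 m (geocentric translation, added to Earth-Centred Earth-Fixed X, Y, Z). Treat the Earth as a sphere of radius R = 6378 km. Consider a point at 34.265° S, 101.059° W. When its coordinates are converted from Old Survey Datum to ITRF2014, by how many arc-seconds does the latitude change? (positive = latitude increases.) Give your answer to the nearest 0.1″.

sin φ = -0.563021, cos φ = 0.826442, sin λ = -0.981430, cos λ = -0.191820.
North component: ΔN = −sin φ cos λ·ΔX − sin φ sin λ·ΔY + cos φ·ΔZ = −(-0.563021)(-0.191820)(395.1) − (-0.563021)(-0.981430)(-563.8) + (0.826442)(63.7) = 321.51 m.
1° of latitude spans πR/180 = 111317 m, so Δφ = 321.51 / 111317 × 3600 = 10.398″.

Δφ = 10.4″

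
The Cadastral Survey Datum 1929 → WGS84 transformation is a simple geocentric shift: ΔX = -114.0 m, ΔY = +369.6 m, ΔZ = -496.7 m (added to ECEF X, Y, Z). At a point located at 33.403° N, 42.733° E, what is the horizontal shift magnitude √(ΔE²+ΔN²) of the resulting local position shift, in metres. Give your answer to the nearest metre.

615 m

At φ = 33.403°, λ = 42.733°: sin φ = 0.550524, cos φ = 0.834819, sin λ = 0.678583, cos λ = 0.734524.
ΔE = −sin λ·ΔX + cos λ·ΔY = −(0.678583)·(-114.0) + (0.734524)·(369.6) = 348.84 m.
ΔN = −sin φ cos λ·ΔX − sin φ sin λ·ΔY + cos φ·ΔZ = −(0.550524)(0.734524)(-114.0) − (0.550524)(0.678583)(369.6) + (0.834819)(-496.7) = -506.63 m.
Horizontal magnitude = √(ΔE² + ΔN²) = √(348.84² + (-506.63)²) = 615.11 m.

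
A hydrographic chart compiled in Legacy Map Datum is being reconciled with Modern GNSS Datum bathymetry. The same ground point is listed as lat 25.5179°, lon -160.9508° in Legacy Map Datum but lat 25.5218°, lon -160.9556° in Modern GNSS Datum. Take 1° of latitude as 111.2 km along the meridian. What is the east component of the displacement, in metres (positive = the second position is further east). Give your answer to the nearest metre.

Δφ = 25.5218° − 25.5179° = +0.0039°; Δλ = -160.9556° − -160.9508° = -0.0048°.
ΔN = Δφ × 111200 = 433.7 m; ΔE = Δλ × 111200 × cos(25.5179°) = -0.0048 × 111200 × 0.902451 = -481.7 m.

ΔE = -482 m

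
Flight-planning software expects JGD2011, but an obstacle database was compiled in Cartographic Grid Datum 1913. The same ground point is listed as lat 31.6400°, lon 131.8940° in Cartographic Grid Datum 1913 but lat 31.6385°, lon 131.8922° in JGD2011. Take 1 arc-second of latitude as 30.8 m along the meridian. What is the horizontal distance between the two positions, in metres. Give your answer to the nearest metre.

238 m

Δφ = 31.6385° − 31.6400° = -0.0015°; Δλ = 131.8922° − 131.8940° = -0.0018°.
1° of latitude = 3600 × 30.80 = 110880 m.
ΔN = Δφ × 110880 = -166.3 m; ΔE = Δλ × 110880 × cos(31.6400°) = -0.0018 × 110880 × 0.851361 = -169.9 m.
Distance = √(ΔE² + ΔN²) = √((-169.9)² + (-166.3)²) = 237.8 m.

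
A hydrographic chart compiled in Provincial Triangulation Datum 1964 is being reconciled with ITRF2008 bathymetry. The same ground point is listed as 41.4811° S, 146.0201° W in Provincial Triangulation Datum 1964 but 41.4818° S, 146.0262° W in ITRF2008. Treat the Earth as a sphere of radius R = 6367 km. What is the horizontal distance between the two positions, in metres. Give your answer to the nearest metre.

Δφ = -41.4818° − -41.4811° = -0.0007°; Δλ = -146.0262° − -146.0201° = -0.0061°.
1° along a meridian = πR/180 = 111125 m.
ΔN = Δφ × 111125 = -77.8 m; ΔE = Δλ × 111125 × cos(-41.4811°) = -0.0061 × 111125 × 0.749174 = -507.8 m.
Distance = √(ΔE² + ΔN²) = √((-507.8)² + (-77.8)²) = 513.8 m.

514 m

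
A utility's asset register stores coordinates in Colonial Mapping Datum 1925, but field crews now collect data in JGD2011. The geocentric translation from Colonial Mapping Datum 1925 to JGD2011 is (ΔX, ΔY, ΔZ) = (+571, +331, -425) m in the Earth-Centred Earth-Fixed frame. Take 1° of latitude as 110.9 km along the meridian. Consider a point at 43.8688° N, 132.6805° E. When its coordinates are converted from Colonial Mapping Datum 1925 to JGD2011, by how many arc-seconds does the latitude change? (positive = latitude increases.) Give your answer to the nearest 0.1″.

Δφ = -6.7″

sin φ = 0.693009, cos φ = 0.720929, sin λ = 0.735145, cos λ = -0.677910.
North component: ΔN = −sin φ cos λ·ΔX − sin φ sin λ·ΔY + cos φ·ΔZ = −(0.693009)(-0.677910)(571) − (0.693009)(0.735145)(331) + (0.720929)(-425) = -206.77 m.
1° of latitude spans 110900 m, so Δφ = -206.77 / 110900 × 3600 = -6.712″.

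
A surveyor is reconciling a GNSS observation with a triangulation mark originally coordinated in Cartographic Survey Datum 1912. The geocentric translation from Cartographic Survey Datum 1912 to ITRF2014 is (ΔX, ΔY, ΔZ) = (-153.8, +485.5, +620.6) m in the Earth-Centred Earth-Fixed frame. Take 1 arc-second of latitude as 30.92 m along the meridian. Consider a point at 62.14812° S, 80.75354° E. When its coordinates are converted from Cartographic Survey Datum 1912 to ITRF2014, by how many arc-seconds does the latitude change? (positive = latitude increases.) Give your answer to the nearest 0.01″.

sin φ = -0.884158, cos φ = 0.467187, sin λ = 0.987006, cos λ = 0.160682.
North component: ΔN = −sin φ cos λ·ΔX − sin φ sin λ·ΔY + cos φ·ΔZ = −(-0.884158)(0.160682)(-153.8) − (-0.884158)(0.987006)(485.5) + (0.467187)(620.6) = 691.77 m.
1° of latitude spans 3600 × 30.92 = 111312 m, so Δφ = 691.77 / 111312 × 3600 = 22.373″.

Δφ = 22.37″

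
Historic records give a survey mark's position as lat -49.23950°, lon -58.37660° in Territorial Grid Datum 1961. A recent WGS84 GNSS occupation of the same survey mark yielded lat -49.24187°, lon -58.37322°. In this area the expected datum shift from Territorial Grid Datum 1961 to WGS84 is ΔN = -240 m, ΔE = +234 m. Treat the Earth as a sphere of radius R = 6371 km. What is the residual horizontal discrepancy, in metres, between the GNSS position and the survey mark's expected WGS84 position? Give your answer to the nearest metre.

Observed coordinate differences: Δφ = -0.00237°, Δλ = +0.00338°.
Converting to metres (1° lat = 111195 m, cos φ = 0.652899): observed ΔN = -263.5 m, observed ΔE = 245.4 m.
Subtracting the expected shift leaves a residual of -263.5 − (-240) = -23.5 m north and 245.4 − (234) = 11.4 m east.
Residual distance = √((-23.5)² + 11.4²) = 26.1 m.

26 m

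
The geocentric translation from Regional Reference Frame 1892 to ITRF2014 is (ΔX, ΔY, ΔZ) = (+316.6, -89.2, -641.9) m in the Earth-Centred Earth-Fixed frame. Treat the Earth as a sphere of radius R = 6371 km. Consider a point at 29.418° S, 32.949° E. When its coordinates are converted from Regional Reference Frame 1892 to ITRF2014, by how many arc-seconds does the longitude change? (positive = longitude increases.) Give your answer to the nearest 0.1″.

Δλ = -9.2″

sin φ = -0.491177, cos φ = 0.871060, sin λ = 0.543892, cos λ = 0.839155.
East component: ΔE = −sin λ·ΔX + cos λ·ΔY = −(0.543892)(316.6) + (0.839155)(-89.2) = -247.05 m.
1° of latitude spans πR/180 = 111195 m; at latitude φ, 1° of longitude spans that × cos φ = 96857.4 m, so Δλ = -247.05 / 96857.4 × 3600 = -9.182″.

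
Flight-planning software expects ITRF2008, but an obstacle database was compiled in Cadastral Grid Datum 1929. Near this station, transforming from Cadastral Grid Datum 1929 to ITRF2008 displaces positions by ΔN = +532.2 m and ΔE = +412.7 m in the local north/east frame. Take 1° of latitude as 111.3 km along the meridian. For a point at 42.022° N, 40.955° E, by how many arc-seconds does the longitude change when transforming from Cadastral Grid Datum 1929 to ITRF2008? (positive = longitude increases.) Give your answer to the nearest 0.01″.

At latitude 42.022°, cos φ = 0.742888.
1° of longitude at this latitude = 111.3 × cos φ = 82.68 km, so Δλ = 412.7 / 82683.4 = 0.0049913° = 17.969″.

Δλ = 17.97″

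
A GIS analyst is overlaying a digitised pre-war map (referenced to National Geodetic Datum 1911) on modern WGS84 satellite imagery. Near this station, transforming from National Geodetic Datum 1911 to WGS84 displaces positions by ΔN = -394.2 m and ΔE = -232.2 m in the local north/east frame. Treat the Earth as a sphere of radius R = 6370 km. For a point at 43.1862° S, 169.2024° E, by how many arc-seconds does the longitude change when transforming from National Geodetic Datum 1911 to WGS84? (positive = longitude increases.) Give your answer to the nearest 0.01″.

Δλ = -10.31″

At latitude -43.1862°, cos φ = 0.729133.
One radian of longitude at latitude φ spans R cos φ, so Δλ = ΔE / (R cos φ) = -232.2 / (6370000 × 0.729133) = -4.9994e-05 rad = -10.312″.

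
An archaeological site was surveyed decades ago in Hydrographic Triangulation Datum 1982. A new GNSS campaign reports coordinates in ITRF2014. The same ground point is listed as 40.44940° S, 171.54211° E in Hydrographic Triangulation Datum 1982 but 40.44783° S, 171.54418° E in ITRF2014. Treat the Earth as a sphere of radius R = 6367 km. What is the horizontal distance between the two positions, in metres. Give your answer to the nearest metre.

Δφ = -40.44783° − -40.44940° = +0.00157°; Δλ = 171.54418° − 171.54211° = +0.00207°.
1° along a meridian = πR/180 = 111125 m.
ΔN = Δφ × 111125 = 174.5 m; ΔE = Δλ × 111125 × cos(-40.44940°) = +0.00207 × 111125 × 0.760979 = 175.0 m.
Distance = √(ΔE² + ΔN²) = √(175.0² + 174.5²) = 247.1 m.

247 m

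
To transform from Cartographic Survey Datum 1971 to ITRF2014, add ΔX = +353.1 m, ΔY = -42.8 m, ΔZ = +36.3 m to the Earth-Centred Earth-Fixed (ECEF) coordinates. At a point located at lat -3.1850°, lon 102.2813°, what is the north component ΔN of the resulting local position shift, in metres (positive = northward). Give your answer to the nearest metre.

ΔN = 30 m

At φ = -3.1850°, λ = 102.2813°: sin φ = -0.055560, cos φ = 0.998455, sin λ = 0.977115, cos λ = -0.212711.
ΔN = −sin φ cos λ·ΔX − sin φ sin λ·ΔY + cos φ·ΔZ = −(-0.055560)(-0.212711)(353.1) − (-0.055560)(0.977115)(-42.8) + (0.998455)(36.3) = 29.75 m.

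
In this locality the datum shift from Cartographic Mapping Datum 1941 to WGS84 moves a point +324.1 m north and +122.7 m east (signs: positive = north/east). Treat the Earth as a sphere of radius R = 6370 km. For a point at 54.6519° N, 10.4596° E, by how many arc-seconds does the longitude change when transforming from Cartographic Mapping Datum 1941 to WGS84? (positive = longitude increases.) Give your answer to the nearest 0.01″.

Δλ = 6.87″

At latitude 54.6519°, cos φ = 0.578543.
One radian of longitude at latitude φ spans R cos φ, so Δλ = ΔE / (R cos φ) = 122.7 / (6370000 × 0.578543) = 3.3294e-05 rad = 6.867″.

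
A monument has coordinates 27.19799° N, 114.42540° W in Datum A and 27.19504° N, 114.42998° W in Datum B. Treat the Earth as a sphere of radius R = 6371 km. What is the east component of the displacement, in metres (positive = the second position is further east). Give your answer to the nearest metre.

ΔE = -453 m

Δφ = 27.19504° − 27.19799° = -0.00295°; Δλ = -114.42998° − -114.42540° = -0.00458°.
1° along a meridian = πR/180 = 111195 m.
ΔN = Δφ × 111195 = -328.0 m; ΔE = Δλ × 111195 × cos(27.19799°) = -0.00458 × 111195 × 0.889432 = -453.0 m.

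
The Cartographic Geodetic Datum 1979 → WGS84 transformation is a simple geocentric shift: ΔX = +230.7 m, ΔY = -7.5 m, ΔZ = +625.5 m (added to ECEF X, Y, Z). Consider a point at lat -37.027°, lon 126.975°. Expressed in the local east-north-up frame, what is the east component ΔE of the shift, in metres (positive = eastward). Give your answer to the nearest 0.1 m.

ΔE = -179.8 m

At φ = -37.027°, λ = 126.975°: sin φ = -0.602191, cos φ = 0.798352, sin λ = 0.798898, cos λ = -0.601466.
ΔE = −sin λ·ΔX + cos λ·ΔY = −(0.798898)·(230.7) + (-0.601466)·(-7.5) = -179.79 m.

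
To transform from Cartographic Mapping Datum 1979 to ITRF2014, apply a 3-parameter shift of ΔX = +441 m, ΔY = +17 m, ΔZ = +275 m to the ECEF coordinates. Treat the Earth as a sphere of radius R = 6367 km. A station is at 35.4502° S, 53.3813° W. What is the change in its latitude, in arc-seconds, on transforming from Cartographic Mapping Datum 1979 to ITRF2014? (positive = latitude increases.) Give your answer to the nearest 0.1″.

sin φ = -0.579995, cos φ = 0.814620, sin λ = -0.802623, cos λ = 0.596487.
North component: ΔN = −sin φ cos λ·ΔX − sin φ sin λ·ΔY + cos φ·ΔZ = −(-0.579995)(0.596487)(441) − (-0.579995)(-0.802623)(17) + (0.814620)(275) = 368.67 m.
1° of latitude spans πR/180 = 111125 m, so Δφ = 368.67 / 111125 × 3600 = 11.944″.

Δφ = 11.9″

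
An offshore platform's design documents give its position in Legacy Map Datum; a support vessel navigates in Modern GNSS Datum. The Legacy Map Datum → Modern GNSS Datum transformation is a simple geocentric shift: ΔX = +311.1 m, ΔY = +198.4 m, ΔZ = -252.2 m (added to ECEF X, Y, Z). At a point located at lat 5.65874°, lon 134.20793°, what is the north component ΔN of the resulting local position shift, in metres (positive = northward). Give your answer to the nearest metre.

ΔN = -244 m

At φ = 5.65874°, λ = 134.20793°: sin φ = 0.098603, cos φ = 0.995127, sin λ = 0.716814, cos λ = -0.697264.
ΔN = −sin φ cos λ·ΔX − sin φ sin λ·ΔY + cos φ·ΔZ = −(0.098603)(-0.697264)(311.1) − (0.098603)(0.716814)(198.4) + (0.995127)(-252.2) = -243.61 m.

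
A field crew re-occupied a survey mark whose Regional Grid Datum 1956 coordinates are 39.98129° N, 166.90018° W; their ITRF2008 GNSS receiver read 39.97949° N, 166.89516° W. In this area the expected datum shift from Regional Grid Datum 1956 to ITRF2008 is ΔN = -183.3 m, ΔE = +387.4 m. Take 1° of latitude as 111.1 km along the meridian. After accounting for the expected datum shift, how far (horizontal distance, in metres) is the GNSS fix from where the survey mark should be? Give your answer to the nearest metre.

43 m

Observed coordinate differences: Δφ = -0.00180°, Δλ = +0.00502°.
Converting to metres (1° lat = 111100 m, cos φ = 0.766254): observed ΔN = -200.0 m, observed ΔE = 427.4 m.
Subtracting the expected shift leaves a residual of -200.0 − (-183.3) = -16.7 m north and 427.4 − (387.4) = 40.0 m east.
Residual distance = √((-16.7)² + 40.0²) = 43.3 m.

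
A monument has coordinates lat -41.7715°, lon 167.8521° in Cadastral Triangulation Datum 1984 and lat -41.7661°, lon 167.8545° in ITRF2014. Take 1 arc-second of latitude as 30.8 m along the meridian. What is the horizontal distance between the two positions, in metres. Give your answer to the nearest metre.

631 m

Δφ = -41.7661° − -41.7715° = +0.0054°; Δλ = 167.8545° − 167.8521° = +0.0024°.
1° of latitude = 3600 × 30.80 = 110880 m.
ΔN = Δφ × 110880 = 598.8 m; ΔE = Δλ × 110880 × cos(-41.7715°) = +0.0024 × 110880 × 0.745807 = 198.5 m.
Distance = √(ΔE² + ΔN²) = √(198.5² + 598.8²) = 630.8 m.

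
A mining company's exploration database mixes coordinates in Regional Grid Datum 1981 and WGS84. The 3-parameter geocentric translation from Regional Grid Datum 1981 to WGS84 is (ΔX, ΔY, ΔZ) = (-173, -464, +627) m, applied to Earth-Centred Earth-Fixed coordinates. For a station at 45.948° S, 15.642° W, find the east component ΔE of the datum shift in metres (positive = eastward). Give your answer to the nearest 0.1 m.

The local east axis at (φ, λ) is (−sin λ, cos λ, 0), so ΔE = −sin(-15.642°)·(-173) + cos(-15.642°)·(-464) = -493.46 m.

ΔE = -493.5 m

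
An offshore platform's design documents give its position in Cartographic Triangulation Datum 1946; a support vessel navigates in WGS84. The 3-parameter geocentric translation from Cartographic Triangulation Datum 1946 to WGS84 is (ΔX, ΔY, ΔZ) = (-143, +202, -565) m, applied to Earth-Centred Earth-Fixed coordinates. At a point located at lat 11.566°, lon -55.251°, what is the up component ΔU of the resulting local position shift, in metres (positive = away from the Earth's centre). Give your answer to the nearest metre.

ΔU = -356 m

The local up (radial) axis is (cos φ cos λ, cos φ sin λ, sin φ), giving ΔU = -79.852 − 162.604 − 113.281 = -355.74 m.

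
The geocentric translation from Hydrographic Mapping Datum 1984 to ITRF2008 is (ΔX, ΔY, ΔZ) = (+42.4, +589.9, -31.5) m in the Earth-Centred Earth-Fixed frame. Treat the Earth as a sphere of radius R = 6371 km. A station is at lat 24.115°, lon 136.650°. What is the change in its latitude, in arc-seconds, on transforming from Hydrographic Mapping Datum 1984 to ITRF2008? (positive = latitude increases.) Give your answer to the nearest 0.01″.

Δφ = -5.88″

sin φ = 0.408569, cos φ = 0.912727, sin λ = 0.686453, cos λ = -0.727174.
North component: ΔN = −sin φ cos λ·ΔX − sin φ sin λ·ΔY + cos φ·ΔZ = −(0.408569)(-0.727174)(42.4) − (0.408569)(0.686453)(589.9) + (0.912727)(-31.5) = -181.60 m.
1° of latitude spans πR/180 = 111195 m, so Δφ = -181.60 / 111195 × 3600 = -5.879″.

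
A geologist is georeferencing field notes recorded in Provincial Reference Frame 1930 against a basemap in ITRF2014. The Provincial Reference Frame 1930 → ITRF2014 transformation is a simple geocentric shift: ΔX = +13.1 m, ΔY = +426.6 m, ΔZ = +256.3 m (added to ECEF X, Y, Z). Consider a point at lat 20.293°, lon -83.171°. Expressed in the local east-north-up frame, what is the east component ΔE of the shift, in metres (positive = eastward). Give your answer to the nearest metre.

At φ = 20.293°, λ = -83.171°: sin φ = 0.346821, cos φ = 0.937931, sin λ = -0.992905, cos λ = 0.118907.
ΔE = −sin λ·ΔX + cos λ·ΔY = −(-0.992905)·(13.1) + (0.118907)·(426.6) = 63.73 m.

ΔE = 64 m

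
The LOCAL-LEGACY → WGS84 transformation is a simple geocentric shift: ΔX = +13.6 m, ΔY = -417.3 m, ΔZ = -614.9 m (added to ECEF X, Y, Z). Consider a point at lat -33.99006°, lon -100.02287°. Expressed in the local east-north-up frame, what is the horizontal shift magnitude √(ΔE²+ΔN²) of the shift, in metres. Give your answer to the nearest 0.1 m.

294.3 m

The local east axis at (φ, λ) is (−sin λ, cos λ, 0), so ΔE = −sin(-100.02287°)·13.6 + cos(-100.02287°)·(-417.3) = 86.02 m.
The local north axis is (−sin φ cos λ, −sin φ sin λ, cos φ), giving ΔN = -1.323 + 229.731 − 509.835 = -281.43 m.
Horizontal magnitude = √(ΔE² + ΔN²) = √(86.02² + (-281.43)²) = 294.28 m.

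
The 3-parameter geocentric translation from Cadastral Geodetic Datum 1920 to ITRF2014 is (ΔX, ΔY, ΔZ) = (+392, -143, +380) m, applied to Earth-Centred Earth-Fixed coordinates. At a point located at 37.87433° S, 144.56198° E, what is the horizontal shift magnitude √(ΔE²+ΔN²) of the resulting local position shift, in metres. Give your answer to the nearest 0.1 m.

At φ = -37.87433°, λ = 144.56198°: sin φ = -0.613932, cos φ = 0.789359, sin λ = 0.579822, cos λ = -0.814743.
ΔE = −sin λ·ΔX + cos λ·ΔY = −(0.579822)·(392) + (-0.814743)·(-143) = -110.78 m.
ΔN = −sin φ cos λ·ΔX − sin φ sin λ·ΔY + cos φ·ΔZ = −(-0.613932)(-0.814743)(392) − (-0.613932)(0.579822)(-143) + (0.789359)(380) = 52.98 m.
Horizontal magnitude = √(ΔE² + ΔN²) = √((-110.78)² + 52.98²) = 122.80 m.

122.8 m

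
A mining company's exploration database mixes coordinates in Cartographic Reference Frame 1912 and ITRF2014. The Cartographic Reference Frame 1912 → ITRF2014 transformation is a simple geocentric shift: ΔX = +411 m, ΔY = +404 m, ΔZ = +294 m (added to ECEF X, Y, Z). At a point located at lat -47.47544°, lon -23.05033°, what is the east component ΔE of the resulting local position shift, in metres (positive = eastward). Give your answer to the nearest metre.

The local east axis at (φ, λ) is (−sin λ, cos λ, 0), so ΔE = −sin(-23.05033°)·411 + cos(-23.05033°)·404 = 532.67 m.

ΔE = 533 m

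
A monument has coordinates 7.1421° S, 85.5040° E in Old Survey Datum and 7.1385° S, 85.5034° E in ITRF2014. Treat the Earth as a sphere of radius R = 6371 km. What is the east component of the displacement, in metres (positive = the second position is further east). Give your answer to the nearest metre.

ΔE = -66 m

Δφ = -7.1385° − -7.1421° = +0.0036°; Δλ = 85.5034° − 85.5040° = -0.0006°.
1° along a meridian = πR/180 = 111195 m.
ΔN = Δφ × 111195 = 400.3 m; ΔE = Δλ × 111195 × cos(-7.1421°) = -0.0006 × 111195 × 0.992241 = -66.2 m.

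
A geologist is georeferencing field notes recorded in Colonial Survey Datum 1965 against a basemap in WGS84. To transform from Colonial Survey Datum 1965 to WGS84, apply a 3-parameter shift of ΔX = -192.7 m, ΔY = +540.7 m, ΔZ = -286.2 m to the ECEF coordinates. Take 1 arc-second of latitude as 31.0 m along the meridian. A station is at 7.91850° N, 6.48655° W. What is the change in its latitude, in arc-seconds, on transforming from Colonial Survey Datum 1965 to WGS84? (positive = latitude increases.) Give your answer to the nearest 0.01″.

sin φ = 0.137764, cos φ = 0.990465, sin λ = -0.112970, cos λ = 0.993598.
North component: ΔN = −sin φ cos λ·ΔX − sin φ sin λ·ΔY + cos φ·ΔZ = −(0.137764)(0.993598)(-192.7) − (0.137764)(-0.112970)(540.7) + (0.990465)(-286.2) = -248.68 m.
1° of latitude spans 3600 × 31.00 = 111600 m, so Δφ = -248.68 / 111600 × 3600 = -8.022″.

Δφ = -8.02″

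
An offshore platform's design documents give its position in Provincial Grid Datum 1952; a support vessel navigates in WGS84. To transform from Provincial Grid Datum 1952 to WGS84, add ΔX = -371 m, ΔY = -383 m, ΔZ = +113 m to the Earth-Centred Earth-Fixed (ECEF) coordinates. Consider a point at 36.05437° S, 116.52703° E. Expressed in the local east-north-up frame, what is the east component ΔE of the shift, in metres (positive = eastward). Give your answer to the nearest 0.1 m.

ΔE = 503.0 m

The local east axis at (φ, λ) is (−sin λ, cos λ, 0), so ΔE = −sin(116.52703°)·(-371) + cos(116.52703°)·(-383) = 503.00 m.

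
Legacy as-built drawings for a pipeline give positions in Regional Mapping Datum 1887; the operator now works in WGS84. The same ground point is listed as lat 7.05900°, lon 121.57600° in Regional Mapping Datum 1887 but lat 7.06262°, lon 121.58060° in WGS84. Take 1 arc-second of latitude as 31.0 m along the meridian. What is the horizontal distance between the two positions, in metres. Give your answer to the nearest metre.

650 m

Δφ = 7.06262° − 7.05900° = +0.00362°; Δλ = 121.58060° − 121.57600° = +0.00460°.
1° of latitude = 3600 × 31.00 = 111600 m.
ΔN = Δφ × 111600 = 404.0 m; ΔE = Δλ × 111600 × cos(7.05900°) = +0.00460 × 111600 × 0.992420 = 509.5 m.
Distance = √(ΔE² + ΔN²) = √(509.5² + 404.0²) = 650.2 m.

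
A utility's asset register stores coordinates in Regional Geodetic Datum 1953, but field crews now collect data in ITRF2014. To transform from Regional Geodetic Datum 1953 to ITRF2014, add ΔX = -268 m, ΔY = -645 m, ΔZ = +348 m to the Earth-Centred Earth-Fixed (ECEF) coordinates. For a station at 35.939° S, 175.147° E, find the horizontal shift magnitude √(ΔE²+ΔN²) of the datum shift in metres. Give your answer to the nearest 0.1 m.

779.7 m

The local east axis at (φ, λ) is (−sin λ, cos λ, 0), so ΔE = −sin(175.147°)·(-268) + cos(175.147°)·(-645) = 665.36 m.
The local north axis is (−sin φ cos λ, −sin φ sin λ, cos φ), giving ΔN = 156.732 − 32.027 + 281.756 = 406.46 m.
Horizontal magnitude = √(ΔE² + ΔN²) = √(665.36² + 406.46²) = 779.69 m.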